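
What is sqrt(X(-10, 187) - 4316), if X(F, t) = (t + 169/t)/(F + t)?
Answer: I*sqrt(4727204012454)/33099 ≈ 65.688*I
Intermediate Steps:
X(F, t) = (t + 169/t)/(F + t)
sqrt(X(-10, 187) - 4316) = sqrt((169 + 187**2)/(187*(-10 + 187)) - 4316) = sqrt((1/187)*(169 + 34969)/177 - 4316) = sqrt((1/187)*(1/177)*35138 - 4316) = sqrt(35138/33099 - 4316) = sqrt(-142820146/33099) = I*sqrt(4727204012454)/33099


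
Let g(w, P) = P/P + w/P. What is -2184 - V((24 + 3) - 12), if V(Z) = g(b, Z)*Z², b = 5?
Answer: -2484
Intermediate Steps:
g(w, P) = 1 + w/P
V(Z) = Z*(5 + Z) (V(Z) = ((Z + 5)/Z)*Z² = ((5 + Z)/Z)*Z² = Z*(5 + Z))
-2184 - V((24 + 3) - 12) = -2184 - ((24 + 3) - 12)*(5 + ((24 + 3) - 12)) = -2184 - (27 - 12)*(5 + (27 - 12)) = -2184 - 15*(5 + 15) = -2184 - 15*20 = -2184 - 1*300 = -2184 - 300 = -2484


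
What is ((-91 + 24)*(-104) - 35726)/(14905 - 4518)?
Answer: -28758/10387 ≈ -2.7687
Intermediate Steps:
((-91 + 24)*(-104) - 35726)/(14905 - 4518) = (-67*(-104) - 35726)/10387 = (6968 - 35726)*(1/10387) = -28758*1/10387 = -28758/10387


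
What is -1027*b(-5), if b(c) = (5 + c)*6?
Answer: 0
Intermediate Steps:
b(c) = 30 + 6*c
-1027*b(-5) = -1027*(30 + 6*(-5)) = -1027*(30 - 30) = -1027*0 = 0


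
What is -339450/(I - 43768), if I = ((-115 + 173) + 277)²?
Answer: -113150/22819 ≈ -4.9586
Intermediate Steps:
I = 112225 (I = (58 + 277)² = 335² = 112225)
-339450/(I - 43768) = -339450/(112225 - 43768) = -339450/68457 = -339450*1/68457 = -113150/22819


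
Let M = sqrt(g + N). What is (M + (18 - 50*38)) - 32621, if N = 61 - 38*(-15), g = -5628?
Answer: -34503 + I*sqrt(4997) ≈ -34503.0 + 70.689*I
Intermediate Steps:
N = 631 (N = 61 + 570 = 631)
M = I*sqrt(4997) (M = sqrt(-5628 + 631) = sqrt(-4997) = I*sqrt(4997) ≈ 70.689*I)
(M + (18 - 50*38)) - 32621 = (I*sqrt(4997) + (18 - 50*38)) - 32621 = (I*sqrt(4997) + (18 - 1900)) - 32621 = (I*sqrt(4997) - 1882) - 32621 = (-1882 + I*sqrt(4997)) - 32621 = -34503 + I*sqrt(4997)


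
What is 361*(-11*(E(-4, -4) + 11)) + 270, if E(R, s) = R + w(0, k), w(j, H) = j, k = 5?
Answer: -27527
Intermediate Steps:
E(R, s) = R (E(R, s) = R + 0 = R)
361*(-11*(E(-4, -4) + 11)) + 270 = 361*(-11*(-4 + 11)) + 270 = 361*(-11*7) + 270 = 361*(-77) + 270 = -27797 + 270 = -27527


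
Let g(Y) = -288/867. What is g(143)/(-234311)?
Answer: 96/67715879 ≈ 1.4177e-6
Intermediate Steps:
g(Y) = -96/289 (g(Y) = -288*1/867 = -96/289)
g(143)/(-234311) = -96/289/(-234311) = -96/289*(-1/234311) = 96/67715879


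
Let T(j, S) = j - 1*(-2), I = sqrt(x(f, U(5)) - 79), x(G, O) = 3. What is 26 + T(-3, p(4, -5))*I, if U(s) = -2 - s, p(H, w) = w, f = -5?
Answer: 26 - 2*I*sqrt(19) ≈ 26.0 - 8.7178*I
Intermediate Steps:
I = 2*I*sqrt(19) (I = sqrt(3 - 79) = sqrt(-76) = 2*I*sqrt(19) ≈ 8.7178*I)
T(j, S) = 2 + j (T(j, S) = j + 2 = 2 + j)
26 + T(-3, p(4, -5))*I = 26 + (2 - 3)*(2*I*sqrt(19)) = 26 - 2*I*sqrt(19)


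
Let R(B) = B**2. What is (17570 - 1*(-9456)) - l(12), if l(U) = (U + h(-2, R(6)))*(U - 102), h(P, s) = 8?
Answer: 28826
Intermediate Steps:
l(U) = (-102 + U)*(8 + U) (l(U) = (U + 8)*(U - 102) = (8 + U)*(-102 + U) = (-102 + U)*(8 + U))
(17570 - 1*(-9456)) - l(12) = (17570 - 1*(-9456)) - (-816 + 12**2 - 94*12) = (17570 + 9456) - (-816 + 144 - 1128) = 27026 - 1*(-1800) = 27026 + 1800 = 28826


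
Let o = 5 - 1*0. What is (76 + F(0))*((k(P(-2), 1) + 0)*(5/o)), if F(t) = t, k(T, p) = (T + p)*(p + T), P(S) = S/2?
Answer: 0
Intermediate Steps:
P(S) = S/2 (P(S) = S*(1/2) = S/2)
k(T, p) = (T + p)**2 (k(T, p) = (T + p)*(T + p) = (T + p)**2)
o = 5 (o = 5 + 0 = 5)
(76 + F(0))*((k(P(-2), 1) + 0)*(5/o)) = (76 + 0)*((((1/2)*(-2) + 1)**2 + 0)*(5/5)) = 76*(((-1 + 1)**2 + 0)*(5*(1/5))) = 76*((0**2 + 0)*1) = 76*((0 + 0)*1) = 76*(0*1) = 76*0 = 0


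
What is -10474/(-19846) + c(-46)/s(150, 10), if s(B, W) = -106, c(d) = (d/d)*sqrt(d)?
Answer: 5237/9923 - I*sqrt(46)/106 ≈ 0.52776 - 0.063984*I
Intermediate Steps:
c(d) = sqrt(d) (c(d) = 1*sqrt(d) = sqrt(d))
-10474/(-19846) + c(-46)/s(150, 10) = -10474/(-19846) + sqrt(-46)/(-106) = -10474*(-1/19846) + (I*sqrt(46))*(-1/106) = 5237/9923 - I*sqrt(46)/106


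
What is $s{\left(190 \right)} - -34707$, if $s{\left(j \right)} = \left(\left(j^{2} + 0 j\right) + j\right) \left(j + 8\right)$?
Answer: $7220127$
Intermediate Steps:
$s{\left(j \right)} = \left(8 + j\right) \left(j + j^{2}\right)$ ($s{\left(j \right)} = \left(\left(j^{2} + 0\right) + j\right) \left(8 + j\right) = \left(j^{2} + j\right) \left(8 + j\right) = \left(j + j^{2}\right) \left(8 + j\right) = \left(8 + j\right) \left(j + j^{2}\right)$)
$s{\left(190 \right)} - -34707 = 190 \left(8 + 190^{2} + 9 \cdot 190\right) - -34707 = 190 \left(8 + 36100 + 1710\right) + 34707 = 190 \cdot 37818 + 34707 = 7185420 + 34707 = 7220127$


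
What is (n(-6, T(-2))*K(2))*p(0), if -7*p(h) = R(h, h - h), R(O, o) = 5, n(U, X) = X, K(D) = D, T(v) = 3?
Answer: -30/7 ≈ -4.2857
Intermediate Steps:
p(h) = -5/7 (p(h) = -1/7*5 = -5/7)
(n(-6, T(-2))*K(2))*p(0) = (3*2)*(-5/7) = 6*(-5/7) = -30/7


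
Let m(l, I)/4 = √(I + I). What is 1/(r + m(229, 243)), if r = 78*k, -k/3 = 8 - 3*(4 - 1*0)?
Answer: 13/12060 - √6/24120 ≈ 0.00097639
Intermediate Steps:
m(l, I) = 4*√2*√I (m(l, I) = 4*√(I + I) = 4*√(2*I) = 4*(√2*√I) = 4*√2*√I)
k = 12 (k = -3*(8 - 3*(4 - 1*0)) = -3*(8 - 3*(4 + 0)) = -3*(8 - 3*4) = -3*(8 - 12) = -3*(-4) = 12)
r = 936 (r = 78*12 = 936)
1/(r + m(229, 243)) = 1/(936 + 4*√2*√243) = 1/(936 + 4*√2*(9*√3)) = 1/(936 + 36*√6)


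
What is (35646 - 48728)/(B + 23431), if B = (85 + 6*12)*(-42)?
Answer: -13082/16837 ≈ -0.77698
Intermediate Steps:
B = -6594 (B = (85 + 72)*(-42) = 157*(-42) = -6594)
(35646 - 48728)/(B + 23431) = (35646 - 48728)/(-6594 + 23431) = -13082/16837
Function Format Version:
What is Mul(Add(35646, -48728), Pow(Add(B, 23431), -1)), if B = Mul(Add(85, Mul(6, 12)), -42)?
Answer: Rational(-13082, 16837) ≈ -0.77698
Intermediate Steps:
B = -6594 (B = Mul(Add(85, 72), -42) = Mul(157, -42) = -6594)
Mul(Add(35646, -48728), Pow(Add(B, 23431), -1)) = Mul(Add(35646, -48728), Pow(Add(-6594, 23431), -1)) = Mul(-13082, Pow(16837, -1)) = Mul(-13082, Rational(1, 16837)) = Rational(-13082, 16837)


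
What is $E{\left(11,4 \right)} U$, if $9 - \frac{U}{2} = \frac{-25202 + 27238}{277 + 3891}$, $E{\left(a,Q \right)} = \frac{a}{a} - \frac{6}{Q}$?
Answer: $- \frac{8869}{1042} \approx -8.5115$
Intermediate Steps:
$E{\left(a,Q \right)} = 1 - \frac{6}{Q}$
$U = \frac{8869}{521}$ ($U = 18 - 2 \frac{-25202 + 27238}{277 + 3891} = 18 - 2 \cdot \frac{2036}{4168} = 18 - 2 \cdot 2036 \cdot \frac{1}{4168} = 18 - \frac{509}{521} = \frac{8869}{521} \approx 17.023$)
$E{\left(11,4 \right)} U = \frac{-6 + 4}{4} \cdot \frac{8869}{521} = \frac{1}{4} \left(-2\right) \frac{8869}{521} = \left(- \frac{1}{2}\right) \frac{8869}{521} = - \frac{8869}{1042}$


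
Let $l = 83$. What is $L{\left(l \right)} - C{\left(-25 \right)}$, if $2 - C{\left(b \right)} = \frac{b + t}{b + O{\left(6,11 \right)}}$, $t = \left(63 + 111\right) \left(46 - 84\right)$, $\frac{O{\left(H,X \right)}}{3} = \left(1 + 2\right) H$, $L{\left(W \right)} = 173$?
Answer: $- \frac{1678}{29} \approx -57.862$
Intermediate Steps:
$O{\left(H,X \right)} = 9 H$ ($O{\left(H,X \right)} = 3 \left(1 + 2\right) H = 3 \cdot 3 H = 9 H$)
$t = -6612$ ($t = 174 \left(-38\right) = -6612$)
$C{\left(b \right)} = 2 - \frac{-6612 + b}{54 + b}$ ($C{\left(b \right)} = 2 - \frac{b - 6612}{b + 9 \cdot 6} = 2 - \frac{-6612 + b}{b + 54} = 2 - \frac{-6612 + b}{54 + b}$)
$L{\left(l \right)} - C{\left(-25 \right)} = 173 - \frac{6720 - 25}{54 - 25} = 173 - \frac{1}{29} \cdot 6695 = 173 - \frac{6695}{29} = - \frac{1678}{29}$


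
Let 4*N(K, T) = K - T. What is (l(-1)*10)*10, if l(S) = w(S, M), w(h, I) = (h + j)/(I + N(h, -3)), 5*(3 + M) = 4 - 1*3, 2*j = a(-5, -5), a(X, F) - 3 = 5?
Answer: -3000/23 ≈ -130.43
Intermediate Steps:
N(K, T) = -T/4 + K/4 (N(K, T) = (K - T)/4 = -T/4 + K/4)
a(X, F) = 8 (a(X, F) = 3 + 5 = 8)
j = 4 (j = (1/2)*8 = 4)
M = -14/5 (M = -3 + (4 - 1*3)/5 = -3 + (4 - 3)/5 = -3 + (1/5)*1 = -3 + 1/5 = -14/5 ≈ -2.8000)
w(h, I) = (4 + h)/(3/4 + I + h/4) (w(h, I) = (h + 4)/(I + (-1/4*(-3) + h/4)) = (4 + h)/(I + (3/4 + h/4)) = (4 + h)/(3/4 + I + h/4))
l(S) = 4*(4 + S)/(-41/5 + S) (l(S) = 4*(4 + S)/(3 + S + 4*(-14/5)) = 4*(4 + S)/(3 + S - 56/5) = 4*(4 + S)/(-41/5 + S))
(l(-1)*10)*10 = ((20*(4 - 1)/(-41 + 5*(-1)))*10)*10 = ((20*3/(-41 - 5))*10)*10 = ((20*3/(-46))*10)*10 = ((20*(-1/46)*3)*10)*10 = -30/23*10*10 = -300/23*10 = -3000/23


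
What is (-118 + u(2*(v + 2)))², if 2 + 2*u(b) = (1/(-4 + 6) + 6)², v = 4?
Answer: 613089/64 ≈ 9579.5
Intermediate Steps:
u(b) = 161/8 (u(b) = -1 + (1/(-4 + 6) + 6)²/2 = -1 + (1/2 + 6)²/2 = -1 + (½ + 6)²/2 = -1 + (13/2)²/2 = -1 + (½)*(169/4) = -1 + 169/8 = 161/8)
(-118 + u(2*(v + 2)))² = (-118 + 161/8)² = (-783/8)² = 613089/64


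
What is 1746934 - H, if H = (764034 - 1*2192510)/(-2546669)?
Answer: 4448861234370/2546669 ≈ 1.7469e+6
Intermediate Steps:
H = 1428476/2546669 (H = (764034 - 2192510)*(-1/2546669) = -1428476*(-1/2546669) = 1428476/2546669 ≈ 0.56092)
1746934 - H = 1746934 - 1*1428476/2546669 = 1746934 - 1428476/2546669 = 4448861234370/2546669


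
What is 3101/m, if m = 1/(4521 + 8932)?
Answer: 41717753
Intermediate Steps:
m = 1/13453 ≈ 7.4333e-5
3101/m = 3101/(1/13453) = 3101*13453 = 41717753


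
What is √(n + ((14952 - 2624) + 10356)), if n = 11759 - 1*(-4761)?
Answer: 198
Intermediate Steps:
n = 16520 (n = 11759 + 4761 = 16520)
√(n + ((14952 - 2624) + 10356)) = √(16520 + ((14952 - 2624) + 10356)) = √(16520 + (12328 + 10356)) = √(16520 + 22684) = √39204 = 198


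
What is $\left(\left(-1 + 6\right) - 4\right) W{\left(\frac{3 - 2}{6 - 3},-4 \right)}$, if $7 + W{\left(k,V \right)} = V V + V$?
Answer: $5$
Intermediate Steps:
$W{\left(k,V \right)} = -7 + V + V^{2}$ ($W{\left(k,V \right)} = -7 + \left(V V + V\right) = -7 + \left(V^{2} + V\right) = -7 + \left(V + V^{2}\right) = -7 + V + V^{2}$)
$\left(\left(-1 + 6\right) - 4\right) W{\left(\frac{3 - 2}{6 - 3},-4 \right)} = \left(\left(-1 + 6\right) - 4\right) \left(-7 - 4 + \left(-4\right)^{2}\right) = \left(5 - 4\right) \left(-7 - 4 + 16\right) = 1 \cdot 5 = 5$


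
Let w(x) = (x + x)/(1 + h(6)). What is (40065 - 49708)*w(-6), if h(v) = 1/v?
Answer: 694296/7 ≈ 99185.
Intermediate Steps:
h(v) = 1/v
w(x) = 12*x/7 (w(x) = (x + x)/(1 + 1/6) = (2*x)/(1 + ⅙) = (2*x)/(7/6) = (2*x)*(6/7) = 12*x/7)
(40065 - 49708)*w(-6) = (40065 - 49708)*((12/7)*(-6)) = -9643*(-72/7) = 694296/7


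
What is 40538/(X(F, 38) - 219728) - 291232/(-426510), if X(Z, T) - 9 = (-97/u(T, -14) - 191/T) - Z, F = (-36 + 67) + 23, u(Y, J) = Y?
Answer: 443814114286/890516839905 ≈ 0.49838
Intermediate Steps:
F = 54 (F = 31 + 23 = 54)
X(Z, T) = 9 - Z - 288/T (X(Z, T) = 9 + ((-97/T - 191/T) - Z) = 9 + (-288/T - Z) = 9 + (-Z - 288/T) = 9 - Z - 288/T)
40538/(X(F, 38) - 219728) - 291232/(-426510) = 40538/((9 - 1*54 - 288/38) - 219728) - 291232/(-426510) = 40538/((9 - 54 - 288*1/38) - 219728) - 291232*(-1/426510) = 40538/((9 - 54 - 144/19) - 219728) + 145616/213255 = 40538/(-999/19 - 219728) + 145616/213255 = 40538/(-4175831/19) + 145616/213255 = 40538*(-19/4175831) + 145616/213255 = -770222/4175831 + 145616/213255 = 443814114286/890516839905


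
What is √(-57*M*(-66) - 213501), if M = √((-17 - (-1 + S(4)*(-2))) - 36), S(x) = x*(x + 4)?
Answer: √(-213501 + 7524*√3) ≈ 447.74*I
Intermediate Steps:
S(x) = x*(4 + x)
M = 2*√3 (M = √((-17 - (-1 + (4*(4 + 4))*(-2))) - 36) = √((-17 - (-1 + (4*8)*(-2))) - 36) = √((-17 - (-1 + 32*(-2))) - 36) = √((-17 - (-1 - 64)) - 36) = √((-17 - 1*(-65)) - 36) = √((-17 + 65) - 36) = √(48 - 36) = √12 = 2*√3 ≈ 3.4641)
√(-57*M*(-66) - 213501) = √(-114*√3*(-66) - 213501) = √(7524*√3 - 213501) = √(-213501 + 7524*√3)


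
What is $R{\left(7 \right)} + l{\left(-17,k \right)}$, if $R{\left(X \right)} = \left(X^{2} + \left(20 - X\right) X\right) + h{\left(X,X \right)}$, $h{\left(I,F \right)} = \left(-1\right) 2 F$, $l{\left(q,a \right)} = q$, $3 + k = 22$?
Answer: $109$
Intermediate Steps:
$k = 19$ ($k = -3 + 22 = 19$)
$h{\left(I,F \right)} = - 2 F$
$R{\left(X \right)} = X^{2} - 2 X + X \left(20 - X\right)$ ($R{\left(X \right)} = \left(X^{2} + \left(20 - X\right) X\right) - 2 X = \left(X^{2} + X \left(20 - X\right)\right) - 2 X = X^{2} - 2 X + X \left(20 - X\right)$)
$R{\left(7 \right)} + l{\left(-17,k \right)} = 18 \cdot 7 - 17 = 126 - 17 = 109$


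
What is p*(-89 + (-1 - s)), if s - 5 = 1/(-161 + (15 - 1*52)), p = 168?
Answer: -526652/33 ≈ -15959.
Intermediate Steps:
s = 989/198 (s = 5 + 1/(-161 + (15 - 1*52)) = 5 + 1/(-161 + (15 - 52)) = 5 + 1/(-161 - 37) = 5 + 1/(-198) = 5 - 1/198 = 989/198 ≈ 4.9949)
p*(-89 + (-1 - s)) = 168*(-89 + (-1 - 1*989/198)) = 168*(-89 + (-1 - 989/198)) = 168*(-89 - 1187/198) = 168*(-18809/198) = -526652/33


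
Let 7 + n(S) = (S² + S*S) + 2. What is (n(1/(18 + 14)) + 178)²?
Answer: 7845884929/262144 ≈ 29930.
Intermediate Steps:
n(S) = -5 + 2*S² (n(S) = -7 + ((S² + S*S) + 2) = -7 + ((S² + S²) + 2) = -7 + (2*S² + 2) = -7 + (2 + 2*S²) = -5 + 2*S²)
(n(1/(18 + 14)) + 178)² = ((-5 + 2*(1/(18 + 14))²) + 178)² = ((-5 + 2*(1/32)²) + 178)² = ((-5 + 2*(1/1024)) + 178)² = ((-5 + 1/512) + 178)² = (-2559/512 + 178)² = (88577/512)² = 7845884929/262144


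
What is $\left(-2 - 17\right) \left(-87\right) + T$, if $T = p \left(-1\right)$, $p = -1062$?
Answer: $2715$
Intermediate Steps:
$T = 1062$ ($T = \left(-1062\right) \left(-1\right) = 1062$)
$\left(-2 - 17\right) \left(-87\right) + T = \left(-2 - 17\right) \left(-87\right) + 1062 = \left(-19\right) \left(-87\right) + 1062 = 1653 + 1062 = 2715$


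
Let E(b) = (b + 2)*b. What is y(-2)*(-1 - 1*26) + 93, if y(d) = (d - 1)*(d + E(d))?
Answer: -69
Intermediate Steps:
E(b) = b*(2 + b) (E(b) = (2 + b)*b = b*(2 + b))
y(d) = (-1 + d)*(d + d*(2 + d)) (y(d) = (d - 1)*(d + d*(2 + d)) = (-1 + d)*(d + d*(2 + d)))
y(-2)*(-1 - 1*26) + 93 = (-2*(-3 - 2*(2 - 2)))*(-1 - 1*26) + 93 = (-2*(-3 - 2*0))*(-1 - 26) + 93 = -2*(-3 + 0)*(-27) + 93 = -2*(-3)*(-27) + 93 = 6*(-27) + 93 = -162 + 93 = -69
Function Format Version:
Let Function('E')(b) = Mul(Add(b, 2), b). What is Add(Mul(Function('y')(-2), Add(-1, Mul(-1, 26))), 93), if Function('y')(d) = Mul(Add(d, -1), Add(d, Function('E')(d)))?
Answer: -69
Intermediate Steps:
Function('E')(b) = Mul(b, Add(2, b)) (Function('E')(b) = Mul(Add(2, b), b) = Mul(b, Add(2, b)))
Function('y')(d) = Mul(Add(-1, d), Add(d, Mul(d, Add(2, d)))) (Function('y')(d) = Mul(Add(d, -1), Add(d, Mul(d, Add(2, d)))) = Mul(Add(-1, d), Add(d, Mul(d, Add(2, d)))))
Add(Mul(Function('y')(-2), Add(-1, Mul(-1, 26))), 93) = Add(Mul(Mul(-2, Add(-3, Mul(-2, Add(2, -2)))), Add(-1, Mul(-1, 26))), 93) = Add(Mul(Mul(-2, Add(-3, Mul(-2, 0))), Add(-1, -26)), 93) = Add(Mul(Mul(-2, Add(-3, 0)), -27), 93) = Add(Mul(Mul(-2, -3), -27), 93) = Add(Mul(6, -27), 93) = Add(-162, 93) = -69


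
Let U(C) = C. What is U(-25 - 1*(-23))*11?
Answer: -22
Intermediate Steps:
U(-25 - 1*(-23))*11 = (-25 - 1*(-23))*11 = (-25 + 23)*11 = -2*11 = -22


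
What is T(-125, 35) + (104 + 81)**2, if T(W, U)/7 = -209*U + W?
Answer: -17855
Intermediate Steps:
T(W, U) = -1463*U + 7*W (T(W, U) = 7*(-209*U + W) = 7*(W - 209*U) = -1463*U + 7*W)
T(-125, 35) + (104 + 81)**2 = (-1463*35 + 7*(-125)) + (104 + 81)**2 = (-51205 - 875) + 185**2 = -52080 + 34225 = -17855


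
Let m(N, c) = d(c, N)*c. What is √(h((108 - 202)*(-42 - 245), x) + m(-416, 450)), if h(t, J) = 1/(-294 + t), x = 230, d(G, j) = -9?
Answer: I*√720936297529/13342 ≈ 63.64*I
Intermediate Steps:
m(N, c) = -9*c
√(h((108 - 202)*(-42 - 245), x) + m(-416, 450)) = √(1/(-294 + (108 - 202)*(-42 - 245)) - 9*450) = √(1/(-294 - 94*(-287)) - 4050) = √(1/(-294 + 26978) - 4050) = √(1/26684 - 4050) = √(-108070199/26684) = I*√720936297529/13342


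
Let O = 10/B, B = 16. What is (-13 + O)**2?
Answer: 9801/64 ≈ 153.14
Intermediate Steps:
O = 5/8 (O = 10/16 = 10*(1/16) = 5/8 ≈ 0.62500)
(-13 + O)**2 = (-13 + 5/8)**2 = (-99/8)**2 = 9801/64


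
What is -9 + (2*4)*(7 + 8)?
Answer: 111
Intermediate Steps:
-9 + (2*4)*(7 + 8) = -9 + 8*15 = -9 + 120 = 111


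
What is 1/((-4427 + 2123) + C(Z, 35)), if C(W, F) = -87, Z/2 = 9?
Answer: -1/2391 ≈ -0.00041824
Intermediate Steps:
Z = 18 (Z = 2*9 = 18)
1/((-4427 + 2123) + C(Z, 35)) = 1/((-4427 + 2123) - 87) = 1/(-2304 - 87) = 1/(-2391) = -1/2391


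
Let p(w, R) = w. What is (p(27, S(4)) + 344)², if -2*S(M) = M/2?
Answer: 137641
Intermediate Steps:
S(M) = -M/4 (S(M) = -M/(2*2) = -M/4)
(p(27, S(4)) + 344)² = (27 + 344)² = 371² = 137641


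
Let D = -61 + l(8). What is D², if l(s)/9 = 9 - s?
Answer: 2704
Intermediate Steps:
l(s) = 81 - 9*s (l(s) = 9*(9 - s) = 81 - 9*s)
D = -52 (D = -61 + (81 - 9*8) = -61 + (81 - 72) = -61 + 9 = -52)
D² = (-52)² = 2704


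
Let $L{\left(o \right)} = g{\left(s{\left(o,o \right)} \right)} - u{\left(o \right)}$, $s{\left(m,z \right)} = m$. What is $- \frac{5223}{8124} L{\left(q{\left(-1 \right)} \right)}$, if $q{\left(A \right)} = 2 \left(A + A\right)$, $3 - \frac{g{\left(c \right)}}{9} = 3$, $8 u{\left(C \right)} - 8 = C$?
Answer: $\frac{1741}{5416} \approx 0.32146$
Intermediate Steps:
$u{\left(C \right)} = 1 + \frac{C}{8}$
$g{\left(c \right)} = 0$ ($g{\left(c \right)} = 27 - 27 = 0$)
$q{\left(A \right)} = 4 A$ ($q{\left(A \right)} = 2 \cdot 2 A = 4 A$)
$L{\left(o \right)} = -1 - \frac{o}{8}$ ($L{\left(o \right)} = 0 - \left(1 + \frac{o}{8}\right) = -1 - \frac{o}{8}$)
$- \frac{5223}{8124} L{\left(q{\left(-1 \right)} \right)} = - \frac{5223}{8124} \left(-1 - \frac{4 \left(-1\right)}{8}\right) = \left(-5223\right) \frac{1}{8124} \left(-1 - - \frac{1}{2}\right) = - \frac{1741 \left(-1 + \frac{1}{2}\right)}{2708} = \left(- \frac{1741}{2708}\right) \left(- \frac{1}{2}\right) = \frac{1741}{5416}$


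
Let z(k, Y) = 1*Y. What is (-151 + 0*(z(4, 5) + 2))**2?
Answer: 22801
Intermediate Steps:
z(k, Y) = Y
(-151 + 0*(z(4, 5) + 2))**2 = (-151 + 0*(5 + 2))**2 = (-151 + 0*7)**2 = (-151 + 0)**2 = (-151)**2 = 22801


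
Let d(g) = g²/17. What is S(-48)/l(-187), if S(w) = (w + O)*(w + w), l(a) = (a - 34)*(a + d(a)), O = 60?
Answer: 576/206635 ≈ 0.0027875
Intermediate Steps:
d(g) = g²/17 (d(g) = g²*(1/17) = g²/17)
l(a) = (-34 + a)*(a + a²/17) (l(a) = (a - 34)*(a + a²/17) = (-34 + a)*(a + a²/17))
S(w) = 2*w*(60 + w) (S(w) = (w + 60)*(w + w) = (60 + w)*(2*w) = 2*w*(60 + w))
S(-48)/l(-187) = (2*(-48)*(60 - 48))/(((1/17)*(-187)*(-578 + (-187)² - 17*(-187)))) = (2*(-48)*12)/(((1/17)*(-187)*(-578 + 34969 + 3179))) = -1152/((1/17)*(-187)*37570) = -1152/(-413270) = -1152*(-1/413270) = 576/206635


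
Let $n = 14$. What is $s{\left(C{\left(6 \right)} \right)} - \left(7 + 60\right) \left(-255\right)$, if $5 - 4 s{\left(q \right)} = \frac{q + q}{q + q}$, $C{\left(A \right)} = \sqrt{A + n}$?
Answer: $17086$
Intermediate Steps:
$C{\left(A \right)} = \sqrt{14 + A}$ ($C{\left(A \right)} = \sqrt{A + 14} = \sqrt{14 + A}$)
$s{\left(q \right)} = 1$ ($s{\left(q \right)} = \frac{5}{4} - \frac{\left(q + q\right) \frac{1}{q + q}}{4} = \frac{5}{4} - \frac{2 q \frac{1}{2 q}}{4} = \frac{5}{4} - \frac{1}{4} = 1$)
$s{\left(C{\left(6 \right)} \right)} - \left(7 + 60\right) \left(-255\right) = 1 - \left(7 + 60\right) \left(-255\right) = 1 - 67 \left(-255\right) = 1 - -17085 = 1 + 17085 = 17086$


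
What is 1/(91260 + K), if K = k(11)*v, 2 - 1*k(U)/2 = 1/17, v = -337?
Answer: 17/1529178 ≈ 1.1117e-5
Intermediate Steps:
k(U) = 66/17 (k(U) = 4 - 2/17 = 66/17)
K = -22242/17 (K = (66/17)*(-337) = -22242/17 ≈ -1308.4)
1/(91260 + K) = 1/(91260 - 22242/17) = 1/(1529178/17) = 17/1529178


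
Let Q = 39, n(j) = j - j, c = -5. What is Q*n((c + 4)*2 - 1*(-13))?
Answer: 0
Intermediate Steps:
n(j) = 0
Q*n((c + 4)*2 - 1*(-13)) = 39*0 = 0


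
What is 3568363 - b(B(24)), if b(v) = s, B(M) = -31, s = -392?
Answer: 3568755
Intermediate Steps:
b(v) = -392
3568363 - b(B(24)) = 3568363 - 1*(-392) = 3568363 + 392 = 3568755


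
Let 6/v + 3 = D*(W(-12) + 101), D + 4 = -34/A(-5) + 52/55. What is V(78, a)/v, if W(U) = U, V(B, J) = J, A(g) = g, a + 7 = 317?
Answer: 563239/33 ≈ 17068.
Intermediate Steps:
a = 310 (a = -7 + 317 = 310)
D = 206/55 (D = -4 + (-34/(-5) + 52/55) = -4 + (-34*(-⅕) + 52*(1/55)) = -4 + (34/5 + 52/55) = -4 + 426/55 = 206/55 ≈ 3.7455)
v = 330/18169 (v = 6/(-3 + 206*(-12 + 101)/55) = 6/(-3 + (206/55)*89) = 6/(-3 + 18334/55) = 6/(18169/55) = 6*(55/18169) = 330/18169 ≈ 0.018163)
V(78, a)/v = 310/(330/18169) = 310*(18169/330) = 563239/33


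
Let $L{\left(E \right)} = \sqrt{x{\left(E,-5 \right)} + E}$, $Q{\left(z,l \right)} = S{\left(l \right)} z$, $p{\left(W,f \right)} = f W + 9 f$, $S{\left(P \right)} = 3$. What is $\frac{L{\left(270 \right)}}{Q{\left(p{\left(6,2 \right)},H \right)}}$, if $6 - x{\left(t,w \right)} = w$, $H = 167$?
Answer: $\frac{\sqrt{281}}{90} \approx 0.18626$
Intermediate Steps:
$x{\left(t,w \right)} = 6 - w$
$p{\left(W,f \right)} = 9 f + W f$ ($p{\left(W,f \right)} = W f + 9 f = 9 f + W f$)
$Q{\left(z,l \right)} = 3 z$
$L{\left(E \right)} = \sqrt{11 + E}$ ($L{\left(E \right)} = \sqrt{\left(6 - -5\right) + E} = \sqrt{\left(6 + 5\right) + E} = \sqrt{11 + E}$)
$\frac{L{\left(270 \right)}}{Q{\left(p{\left(6,2 \right)},H \right)}} = \frac{\sqrt{11 + 270}}{3 \cdot 2 \left(9 + 6\right)} = \frac{\sqrt{281}}{3 \cdot 2 \cdot 15} = \frac{\sqrt{281}}{3 \cdot 30} = \frac{\sqrt{281}}{90}$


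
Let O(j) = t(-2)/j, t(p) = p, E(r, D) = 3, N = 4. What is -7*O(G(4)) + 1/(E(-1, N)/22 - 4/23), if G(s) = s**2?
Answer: -3915/152 ≈ -25.757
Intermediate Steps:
O(j) = -2/j
-7*O(G(4)) + 1/(E(-1, N)/22 - 4/23) = -(-14)/(4**2) + 1/(3/22 - 4/23) = -(-14)/16 + 1/(3*(1/22) - 4*1/23) = -(-14)/16 + 1/(3/22 - 4/23) = -7*(-1/8) + 1/(-19/506) = 7/8 - 506/19 = -3915/152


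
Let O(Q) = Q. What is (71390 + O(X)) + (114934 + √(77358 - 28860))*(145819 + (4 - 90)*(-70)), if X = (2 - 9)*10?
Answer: 17451534946 + 151839*√48498 ≈ 1.7485e+10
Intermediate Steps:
X = -70 (X = -7*10 = -70)
(71390 + O(X)) + (114934 + √(77358 - 28860))*(145819 + (4 - 90)*(-70)) = (71390 - 70) + (114934 + √(77358 - 28860))*(145819 + (4 - 90)*(-70)) = 71320 + (114934 + √48498)*(145819 - 86*(-70)) = 71320 + (114934 + √48498)*(145819 + 6020) = 71320 + (114934 + √48498)*151839 = 71320 + (17451463626 + 151839*√48498) = 17451534946 + 151839*√48498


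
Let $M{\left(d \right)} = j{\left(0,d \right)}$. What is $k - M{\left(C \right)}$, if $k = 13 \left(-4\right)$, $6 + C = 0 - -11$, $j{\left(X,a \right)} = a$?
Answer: $-57$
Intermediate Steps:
$C = 5$ ($C = -6 + \left(0 - -11\right) = -6 + \left(0 + 11\right) = -6 + 11 = 5$)
$M{\left(d \right)} = d$
$k = -52$
$k - M{\left(C \right)} = -52 - 5 = -57$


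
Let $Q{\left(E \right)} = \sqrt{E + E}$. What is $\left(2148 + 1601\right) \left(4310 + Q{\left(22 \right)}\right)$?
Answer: $16158190 + 7498 \sqrt{11} \approx 1.6183 \cdot 10^{7}$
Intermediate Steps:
$Q{\left(E \right)} = \sqrt{2} \sqrt{E}$ ($Q{\left(E \right)} = \sqrt{2 E} = \sqrt{2} \sqrt{E}$)
$\left(2148 + 1601\right) \left(4310 + Q{\left(22 \right)}\right) = \left(2148 + 1601\right) \left(4310 + \sqrt{2} \sqrt{22}\right) = 3749 \left(4310 + 2 \sqrt{11}\right) = 16158190 + 7498 \sqrt{11}$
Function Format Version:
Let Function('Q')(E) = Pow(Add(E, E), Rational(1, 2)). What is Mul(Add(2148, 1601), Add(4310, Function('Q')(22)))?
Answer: Add(16158190, Mul(7498, Pow(11, Rational(1, 2)))) ≈ 1.6183e+7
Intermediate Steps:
Function('Q')(E) = Mul(Pow(2, Rational(1, 2)), Pow(E, Rational(1, 2))) (Function('Q')(E) = Pow(Mul(2, E), Rational(1, 2)) = Mul(Pow(2, Rational(1, 2)), Pow(E, Rational(1, 2))))
Mul(Add(2148, 1601), Add(4310, Function('Q')(22))) = Mul(Add(2148, 1601), Add(4310, Mul(Pow(2, Rational(1, 2)), Pow(22, Rational(1, 2))))) = Mul(3749, Add(4310, Mul(2, Pow(11, Rational(1, 2))))) = Add(16158190, Mul(7498, Pow(11, Rational(1, 2))))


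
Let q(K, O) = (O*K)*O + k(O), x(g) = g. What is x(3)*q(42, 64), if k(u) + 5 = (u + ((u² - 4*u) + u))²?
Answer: 47751153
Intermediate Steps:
k(u) = -5 + (u² - 2*u)² (k(u) = -5 + (u + ((u² - 4*u) + u))² = -5 + (u + (u² - 3*u))² = -5 + (u² - 2*u)²)
q(K, O) = -5 + K*O² + O²*(-2 + O)² (q(K, O) = (O*K)*O + (-5 + O²*(-2 + O)²) = (K*O)*O + (-5 + O²*(-2 + O)²) = K*O² + (-5 + O²*(-2 + O)²) = -5 + K*O² + O²*(-2 + O)²)
x(3)*q(42, 64) = 3*(-5 + 42*64² + 64²*(-2 + 64)²) = 3*(-5 + 42*4096 + 4096*62²) = 3*(-5 + 172032 + 4096*3844) = 3*(-5 + 172032 + 15745024) = 3*15917051 = 47751153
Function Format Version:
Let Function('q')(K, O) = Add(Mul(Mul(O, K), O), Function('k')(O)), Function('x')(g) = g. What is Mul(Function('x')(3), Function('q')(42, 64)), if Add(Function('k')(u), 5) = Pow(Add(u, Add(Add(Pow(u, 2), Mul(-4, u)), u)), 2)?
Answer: 47751153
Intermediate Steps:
Function('k')(u) = Add(-5, Pow(Add(Pow(u, 2), Mul(-2, u)), 2)) (Function('k')(u) = Add(-5, Pow(Add(u, Add(Add(Pow(u, 2), Mul(-4, u)), u)), 2)) = Add(-5, Pow(Add(u, Add(Pow(u, 2), Mul(-3, u))), 2)) = Add(-5, Pow(Add(Pow(u, 2), Mul(-2, u)), 2)))
Function('q')(K, O) = Add(-5, Mul(K, Pow(O, 2)), Mul(Pow(O, 2), Pow(Add(-2, O), 2))) (Function('q')(K, O) = Add(Mul(Mul(O, K), O), Add(-5, Mul(Pow(O, 2), Pow(Add(-2, O), 2)))) = Add(Mul(Mul(K, O), O), Add(-5, Mul(Pow(O, 2), Pow(Add(-2, O), 2)))) = Add(Mul(K, Pow(O, 2)), Add(-5, Mul(Pow(O, 2), Pow(Add(-2, O), 2)))) = Add(-5, Mul(K, Pow(O, 2)), Mul(Pow(O, 2), Pow(Add(-2, O), 2))))
Mul(Function('x')(3), Function('q')(42, 64)) = Mul(3, Add(-5, Mul(42, Pow(64, 2)), Mul(Pow(64, 2), Pow(Add(-2, 64), 2)))) = Mul(3, Add(-5, Mul(42, 4096), Mul(4096, Pow(62, 2)))) = Mul(3, Add(-5, 172032, Mul(4096, 3844))) = Mul(3, Add(-5, 172032, 15745024)) = Mul(3, 15917051) = 47751153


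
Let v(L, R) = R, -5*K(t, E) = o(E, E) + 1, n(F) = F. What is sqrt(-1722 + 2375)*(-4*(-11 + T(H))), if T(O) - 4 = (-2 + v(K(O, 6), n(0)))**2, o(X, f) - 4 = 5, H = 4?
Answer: 12*sqrt(653) ≈ 306.65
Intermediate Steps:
o(X, f) = 9 (o(X, f) = 4 + 5 = 9)
K(t, E) = -2 (K(t, E) = -(9 + 1)/5 = -1/5*10 = -2)
T(O) = 8 (T(O) = 4 + (-2 + 0)**2 = 4 + (-2)**2 = 4 + 4 = 8)
sqrt(-1722 + 2375)*(-4*(-11 + T(H))) = sqrt(-1722 + 2375)*(-4*(-11 + 8)) = sqrt(653)*(-4*(-3)) = sqrt(653)*12 = 12*sqrt(653)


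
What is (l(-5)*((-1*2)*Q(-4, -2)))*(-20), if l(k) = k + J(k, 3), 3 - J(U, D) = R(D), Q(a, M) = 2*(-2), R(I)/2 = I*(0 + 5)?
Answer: 5120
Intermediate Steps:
R(I) = 10*I (R(I) = 2*(I*(0 + 5)) = 2*(I*5) = 2*(5*I) = 10*I)
Q(a, M) = -4
J(U, D) = 3 - 10*D
l(k) = -27 + k (l(k) = k + (3 - 10*3) = k + (3 - 30) = k - 27 = -27 + k)
(l(-5)*((-1*2)*Q(-4, -2)))*(-20) = ((-27 - 5)*(-1*2*(-4)))*(-20) = -(-64)*(-4)*(-20) = -32*8*(-20) = -256*(-20) = 5120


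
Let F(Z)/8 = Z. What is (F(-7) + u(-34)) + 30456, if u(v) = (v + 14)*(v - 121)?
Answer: 33500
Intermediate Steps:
F(Z) = 8*Z
u(v) = (-121 + v)*(14 + v) (u(v) = (14 + v)*(-121 + v) = (-121 + v)*(14 + v))
(F(-7) + u(-34)) + 30456 = (8*(-7) + (-1694 + (-34)² - 107*(-34))) + 30456 = (-56 + (-1694 + 1156 + 3638)) + 30456 = (-56 + 3100) + 30456 = 3044 + 30456 = 33500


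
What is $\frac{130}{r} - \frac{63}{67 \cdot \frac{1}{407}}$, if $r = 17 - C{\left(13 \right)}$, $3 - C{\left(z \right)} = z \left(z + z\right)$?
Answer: $- \frac{4508461}{11792} \approx -382.33$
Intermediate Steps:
$C{\left(z \right)} = 3 - 2 z^{2}$ ($C{\left(z \right)} = 3 - z \left(z + z\right) = 3 - z 2 z = 3 - 2 z^{2}$)
$r = 352$ ($r = 17 - \left(3 - 2 \cdot 13^{2}\right) = 17 - \left(3 - 338\right) = 17 - -335 = 17 + 335 = 352$)
$\frac{130}{r} - \frac{63}{67 \cdot \frac{1}{407}} = \frac{130}{352} - \frac{63}{67 \cdot \frac{1}{407}} = 130 \cdot \frac{1}{352} - \frac{63}{67 \cdot \frac{1}{407}} = \frac{65}{176} - \frac{63}{\frac{67}{407}} = \frac{65}{176} - \frac{25641}{67} = - \frac{4508461}{11792}$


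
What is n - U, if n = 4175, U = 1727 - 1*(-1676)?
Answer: 772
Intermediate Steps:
U = 3403 (U = 1727 + 1676 = 3403)
n - U = 4175 - 1*3403 = 4175 - 3403 = 772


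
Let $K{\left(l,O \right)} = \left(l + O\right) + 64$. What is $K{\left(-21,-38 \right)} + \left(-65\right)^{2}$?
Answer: $4230$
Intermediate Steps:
$K{\left(l,O \right)} = 64 + O + l$ ($K{\left(l,O \right)} = \left(O + l\right) + 64 = 64 + O + l$)
$K{\left(-21,-38 \right)} + \left(-65\right)^{2} = \left(64 - 38 - 21\right) + \left(-65\right)^{2} = 5 + 4225 = 4230$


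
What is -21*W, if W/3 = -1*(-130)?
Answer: -8190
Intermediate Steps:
W = 390 (W = 3*(-1*(-130)) = 3*130 = 390)
-21*W = -21*390 = -8190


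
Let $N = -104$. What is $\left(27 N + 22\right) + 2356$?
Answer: $-430$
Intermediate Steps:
$\left(27 N + 22\right) + 2356 = \left(27 \left(-104\right) + 22\right) + 2356 = \left(-2808 + 22\right) + 2356 = -2786 + 2356 = -430$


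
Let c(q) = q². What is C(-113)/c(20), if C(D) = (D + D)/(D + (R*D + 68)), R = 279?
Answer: 113/6314400 ≈ 1.7896e-5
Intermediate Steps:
C(D) = 2*D/(68 + 280*D) (C(D) = (D + D)/(D + (279*D + 68)) = (2*D)/(D + (68 + 279*D)) = (2*D)/(68 + 280*D) = 2*D/(68 + 280*D))
C(-113)/c(20) = ((½)*(-113)/(17 + 70*(-113)))/(20²) = ((½)*(-113)/(17 - 7910))/400 = ((½)*(-113)/(-7893))*(1/400) = ((½)*(-113)*(-1/7893))*(1/400) = (113/15786)*(1/400) = 113/6314400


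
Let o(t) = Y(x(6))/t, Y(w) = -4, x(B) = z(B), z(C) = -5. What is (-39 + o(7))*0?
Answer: 0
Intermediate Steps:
x(B) = -5
o(t) = -4/t
(-39 + o(7))*0 = (-39 - 4/7)*0 = -277/7*0 = 0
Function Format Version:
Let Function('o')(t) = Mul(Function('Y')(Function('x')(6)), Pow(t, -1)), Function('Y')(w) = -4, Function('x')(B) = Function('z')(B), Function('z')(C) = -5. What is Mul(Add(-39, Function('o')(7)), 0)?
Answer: 0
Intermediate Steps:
Function('x')(B) = -5
Function('o')(t) = Mul(-4, Pow(t, -1))
Mul(Add(-39, Function('o')(7)), 0) = Mul(Add(-39, Mul(-4, Pow(7, -1))), 0) = Mul(Add(-39, Mul(-4, Rational(1, 7))), 0) = Mul(Add(-39, Rational(-4, 7)), 0) = Mul(Rational(-277, 7), 0) = 0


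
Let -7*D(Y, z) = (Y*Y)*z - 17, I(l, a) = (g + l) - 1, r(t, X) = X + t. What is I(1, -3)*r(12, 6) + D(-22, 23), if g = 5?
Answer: -10485/7 ≈ -1497.9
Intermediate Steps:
I(l, a) = 4 + l (I(l, a) = (5 + l) - 1 = 4 + l)
D(Y, z) = 17/7 - z*Y²/7 (D(Y, z) = -((Y*Y)*z - 17)/7 = -(Y²*z - 17)/7 = -(z*Y² - 17)/7 = -(-17 + z*Y²)/7 = 17/7 - z*Y²/7)
I(1, -3)*r(12, 6) + D(-22, 23) = (4 + 1)*(6 + 12) + (17/7 - ⅐*23*(-22)²) = 5*18 + (17/7 - ⅐*23*484) = 90 + (17/7 - 11132/7) = 90 - 11115/7 = -10485/7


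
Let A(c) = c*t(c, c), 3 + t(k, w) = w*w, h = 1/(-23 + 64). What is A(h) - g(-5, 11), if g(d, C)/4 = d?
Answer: 1373378/68921 ≈ 19.927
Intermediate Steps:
h = 1/41 ≈ 0.024390
t(k, w) = -3 + w**2 (t(k, w) = -3 + w*w = -3 + w**2)
A(c) = c*(-3 + c**2)
g(d, C) = 4*d
A(h) - g(-5, 11) = (-3 + (1/41)**2)/41 - 4*(-5) = (-3 + 1/1681)/41 - 1*(-20) = (1/41)*(-5042/1681) + 20 = -5042/68921 + 20 = 1373378/68921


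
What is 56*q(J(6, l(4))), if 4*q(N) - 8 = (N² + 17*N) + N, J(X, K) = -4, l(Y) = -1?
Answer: -672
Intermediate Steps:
q(N) = 2 + N²/4 + 9*N/2 (q(N) = 2 + ((N² + 17*N) + N)/4 = 2 + (N² + 18*N)/4 = 2 + (N²/4 + 9*N/2) = 2 + N²/4 + 9*N/2)
56*q(J(6, l(4))) = 56*(2 + (¼)*(-4)² + (9/2)*(-4)) = 56*(2 + (¼)*16 - 18) = 56*(2 + 4 - 18) = 56*(-12) = -672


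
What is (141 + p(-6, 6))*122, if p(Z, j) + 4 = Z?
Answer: 15982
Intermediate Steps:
p(Z, j) = -4 + Z
(141 + p(-6, 6))*122 = (141 + (-4 - 6))*122 = (141 - 10)*122 = 131*122 = 15982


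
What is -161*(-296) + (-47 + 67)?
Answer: 47676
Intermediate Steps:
-161*(-296) + (-47 + 67) = 47656 + 20 = 47676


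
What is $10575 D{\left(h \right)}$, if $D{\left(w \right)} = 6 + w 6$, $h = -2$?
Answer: $-63450$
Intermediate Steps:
$D{\left(w \right)} = 6 + 6 w$
$10575 D{\left(h \right)} = 10575 \left(6 + 6 \left(-2\right)\right) = 10575 \left(6 - 12\right) = 10575 \left(-6\right) = -63450$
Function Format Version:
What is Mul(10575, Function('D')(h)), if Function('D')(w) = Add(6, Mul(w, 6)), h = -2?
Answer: -63450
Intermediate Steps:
Function('D')(w) = Add(6, Mul(6, w))
Mul(10575, Function('D')(h)) = Mul(10575, Add(6, Mul(6, -2))) = Mul(10575, Add(6, -12)) = Mul(10575, -6) = -63450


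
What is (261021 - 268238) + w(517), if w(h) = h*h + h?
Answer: 260589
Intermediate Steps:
w(h) = h + h² (w(h) = h² + h = h + h²)
(261021 - 268238) + w(517) = (261021 - 268238) + 517*(1 + 517) = -7217 + 517*518 = -7217 + 267806 = 260589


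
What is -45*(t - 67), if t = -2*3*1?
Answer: 3285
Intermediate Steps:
t = -6 (t = -6*1 = -6)
-45*(t - 67) = -45*(-6 - 67) = -45*(-73) = 3285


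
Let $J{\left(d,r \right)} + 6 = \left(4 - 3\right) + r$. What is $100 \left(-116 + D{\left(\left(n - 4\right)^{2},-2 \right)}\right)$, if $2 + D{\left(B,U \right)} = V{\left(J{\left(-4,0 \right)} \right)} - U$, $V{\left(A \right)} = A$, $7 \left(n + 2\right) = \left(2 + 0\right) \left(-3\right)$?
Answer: $-12100$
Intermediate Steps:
$n = - \frac{20}{7}$ ($n = -2 + \frac{\left(2 + 0\right) \left(-3\right)}{7} = -2 + \frac{2 \left(-3\right)}{7} = -2 + \frac{1}{7} \left(-6\right) = -2 - \frac{6}{7} = - \frac{20}{7} \approx -2.8571$)
$J{\left(d,r \right)} = -5 + r$ ($J{\left(d,r \right)} = -6 + \left(\left(4 - 3\right) + r\right) = -6 + \left(1 + r\right) = -5 + r$)
$D{\left(B,U \right)} = -7 - U$ ($D{\left(B,U \right)} = -2 - \left(5 + U\right) = -7 - U$)
$100 \left(-116 + D{\left(\left(n - 4\right)^{2},-2 \right)}\right) = 100 \left(-116 - 5\right) = 100 \left(-121\right) = -12100$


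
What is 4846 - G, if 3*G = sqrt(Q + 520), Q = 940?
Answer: 4846 - 2*sqrt(365)/3 ≈ 4833.3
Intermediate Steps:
G = 2*sqrt(365)/3 (G = sqrt(940 + 520)/3 = sqrt(1460)/3 = (2*sqrt(365))/3 = 2*sqrt(365)/3 ≈ 12.737)
4846 - G = 4846 - 2*sqrt(365)/3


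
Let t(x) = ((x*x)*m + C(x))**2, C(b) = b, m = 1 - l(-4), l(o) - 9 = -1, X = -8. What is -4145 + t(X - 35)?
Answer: 168632051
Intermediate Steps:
l(o) = 8 (l(o) = 9 - 1 = 8)
m = -7 (m = 1 - 1*8 = 1 - 8 = -7)
t(x) = (x - 7*x**2)**2 (t(x) = ((x*x)*(-7) + x)**2 = (x**2*(-7) + x)**2 = (-7*x**2 + x)**2 = (x - 7*x**2)**2)
-4145 + t(X - 35) = -4145 + (-8 - 35)**2*(-1 + 7*(-8 - 35))**2 = -4145 + (-43)**2*(-1 + 7*(-43))**2 = -4145 + 1849*(-1 - 301)**2 = -4145 + 1849*(-302)**2 = -4145 + 1849*91204 = -4145 + 168636196 = 168632051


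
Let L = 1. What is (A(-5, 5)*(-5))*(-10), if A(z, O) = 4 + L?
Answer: 250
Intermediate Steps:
A(z, O) = 5 (A(z, O) = 4 + 1 = 5)
(A(-5, 5)*(-5))*(-10) = (5*(-5))*(-10) = -25*(-10) = 250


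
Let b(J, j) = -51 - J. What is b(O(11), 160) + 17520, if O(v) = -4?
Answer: 17473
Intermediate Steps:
b(O(11), 160) + 17520 = (-51 - 1*(-4)) + 17520 = (-51 + 4) + 17520 = -47 + 17520 = 17473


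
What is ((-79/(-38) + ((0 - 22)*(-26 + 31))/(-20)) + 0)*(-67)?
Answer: -9648/19 ≈ -507.79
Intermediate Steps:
((-79/(-38) + ((0 - 22)*(-26 + 31))/(-20)) + 0)*(-67) = ((-79*(-1/38) - 22*5*(-1/20)) + 0)*(-67) = ((79/38 - 110*(-1/20)) + 0)*(-67) = ((79/38 + 11/2) + 0)*(-67) = (144/19 + 0)*(-67) = (144/19)*(-67) = -9648/19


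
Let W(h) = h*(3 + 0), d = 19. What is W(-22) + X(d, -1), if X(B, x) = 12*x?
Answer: -78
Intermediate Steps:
W(h) = 3*h (W(h) = h*3 = 3*h)
W(-22) + X(d, -1) = 3*(-22) + 12*(-1) = -66 - 12 = -78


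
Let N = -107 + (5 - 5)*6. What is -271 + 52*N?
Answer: -5835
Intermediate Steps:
N = -107 (N = -107 + 0*6 = -107 + 0 = -107)
-271 + 52*N = -271 + 52*(-107) = -271 - 5564 = -5835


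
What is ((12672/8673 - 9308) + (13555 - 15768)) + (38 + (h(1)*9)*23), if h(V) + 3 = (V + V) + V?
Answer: -33193129/2891 ≈ -11482.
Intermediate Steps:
h(V) = -3 + 3*V (h(V) = -3 + ((V + V) + V) = -3 + (2*V + V) = -3 + 3*V)
((12672/8673 - 9308) + (13555 - 15768)) + (38 + (h(1)*9)*23) = ((12672/8673 - 9308) + (13555 - 15768)) + (38 + ((-3 + 3*1)*9)*23) = ((12672*(1/8673) - 9308) - 2213) + (38 + ((-3 + 3)*9)*23) = ((4224/2891 - 9308) - 2213) + (38 + (0*9)*23) = (-26905204/2891 - 2213) + (38 + 0*23) = -33302987/2891 + (38 + 0) = -33302987/2891 + 38 = -33193129/2891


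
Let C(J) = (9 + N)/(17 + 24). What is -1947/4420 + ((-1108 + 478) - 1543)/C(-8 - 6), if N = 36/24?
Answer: -787623007/92820 ≈ -8485.5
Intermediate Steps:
N = 3/2 (N = 36*(1/24) = 3/2 ≈ 1.5000)
C(J) = 21/82 (C(J) = (9 + 3/2)/(17 + 24) = (21/2)/41 = (21/2)*(1/41) = 21/82)
-1947/4420 + ((-1108 + 478) - 1543)/C(-8 - 6) = -1947/4420 + ((-1108 + 478) - 1543)/(21/82) = -1947*1/4420 + (-630 - 1543)*(82/21) = -1947/4420 - 2173*82/21 = -1947/4420 - 178186/21 = -787623007/92820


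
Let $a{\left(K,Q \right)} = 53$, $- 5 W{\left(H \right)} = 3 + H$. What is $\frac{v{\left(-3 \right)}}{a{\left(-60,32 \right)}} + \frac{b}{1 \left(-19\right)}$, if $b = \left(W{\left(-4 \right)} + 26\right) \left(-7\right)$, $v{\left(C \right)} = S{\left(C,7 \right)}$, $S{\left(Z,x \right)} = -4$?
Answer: $\frac{48221}{5035} \approx 9.5772$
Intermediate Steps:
$W{\left(H \right)} = - \frac{3}{5} - \frac{H}{5}$ ($W{\left(H \right)} = - \frac{3 + H}{5} = - \frac{3}{5} - \frac{H}{5}$)
$v{\left(C \right)} = -4$
$b = - \frac{917}{5}$ ($b = \left(\left(- \frac{3}{5} - - \frac{4}{5}\right) + 26\right) \left(-7\right) = \left(\left(- \frac{3}{5} + \frac{4}{5}\right) + 26\right) \left(-7\right) = \left(\frac{1}{5} + 26\right) \left(-7\right) = \frac{131}{5} \left(-7\right) = - \frac{917}{5} \approx -183.4$)
$\frac{v{\left(-3 \right)}}{a{\left(-60,32 \right)}} + \frac{b}{1 \left(-19\right)} = - \frac{4}{53} - \frac{917}{5 \cdot 1 \left(-19\right)} = \left(-4\right) \frac{1}{53} - \frac{917}{5 \left(-19\right)} = - \frac{4}{53} - - \frac{917}{95} = - \frac{4}{53} + \frac{917}{95} = \frac{48221}{5035}$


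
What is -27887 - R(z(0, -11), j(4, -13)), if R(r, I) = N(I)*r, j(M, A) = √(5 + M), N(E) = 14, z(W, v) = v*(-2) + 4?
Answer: -28251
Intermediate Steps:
z(W, v) = 4 - 2*v (z(W, v) = -2*v + 4 = 4 - 2*v)
R(r, I) = 14*r
-27887 - R(z(0, -11), j(4, -13)) = -27887 - 14*(4 - 2*(-11)) = -27887 - 14*(4 + 22) = -27887 - 14*26 = -27887 - 1*364 = -27887 - 364 = -28251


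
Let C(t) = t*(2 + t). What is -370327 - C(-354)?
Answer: -494935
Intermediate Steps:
-370327 - C(-354) = -370327 - (-354)*(2 - 354) = -370327 - (-354)*(-352) = -370327 - 1*124608 = -370327 - 124608 = -494935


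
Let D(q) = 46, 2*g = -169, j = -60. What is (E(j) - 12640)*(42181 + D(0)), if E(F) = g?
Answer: -1074634923/2 ≈ -5.3732e+8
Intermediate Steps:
g = -169/2 (g = (½)*(-169) = -169/2 ≈ -84.500)
E(F) = -169/2
(E(j) - 12640)*(42181 + D(0)) = (-169/2 - 12640)*(42181 + 46) = -25449/2*42227 = -1074634923/2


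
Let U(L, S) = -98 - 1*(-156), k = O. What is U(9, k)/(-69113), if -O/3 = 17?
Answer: -58/69113 ≈ -0.00083921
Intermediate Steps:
O = -51 (O = -3*17 = -51)
k = -51
U(L, S) = 58 (U(L, S) = -98 + 156 = 58)
U(9, k)/(-69113) = 58/(-69113) = 58*(-1/69113) = -58/69113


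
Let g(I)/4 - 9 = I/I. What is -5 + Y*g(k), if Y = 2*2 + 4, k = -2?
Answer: 315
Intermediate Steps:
g(I) = 40 (g(I) = 36 + 4*(I/I) = 36 + 4*1 = 36 + 4 = 40)
Y = 8 (Y = 4 + 4 = 8)
-5 + Y*g(k) = -5 + 8*40 = -5 + 320 = 315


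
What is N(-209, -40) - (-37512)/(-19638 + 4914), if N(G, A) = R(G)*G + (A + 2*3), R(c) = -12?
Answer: 1010824/409 ≈ 2471.5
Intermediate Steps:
N(G, A) = 6 + A - 12*G (N(G, A) = -12*G + (A + 2*3) = -12*G + (A + 6) = -12*G + (6 + A) = 6 + A - 12*G)
N(-209, -40) - (-37512)/(-19638 + 4914) = (6 - 40 - 12*(-209)) - (-37512)/(-19638 + 4914) = (6 - 40 + 2508) - (-37512)/(-14724) = 2474 - (-37512)*(-1)/14724 = 2474 - 1*1042/409 = 2474 - 1042/409 = 1010824/409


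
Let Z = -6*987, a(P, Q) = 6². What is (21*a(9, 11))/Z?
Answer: -6/47 ≈ -0.12766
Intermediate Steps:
a(P, Q) = 36
Z = -5922
(21*a(9, 11))/Z = (21*36)/(-5922) = 756*(-1/5922) = -6/47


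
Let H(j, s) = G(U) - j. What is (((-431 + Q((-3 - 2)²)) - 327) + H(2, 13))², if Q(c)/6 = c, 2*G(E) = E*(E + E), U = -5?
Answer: 342225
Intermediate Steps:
G(E) = E² (G(E) = (E*(E + E))/2 = (E*(2*E))/2 = (2*E²)/2 = E²)
Q(c) = 6*c
H(j, s) = 25 - j (H(j, s) = (-5)² - j = 25 - j)
(((-431 + Q((-3 - 2)²)) - 327) + H(2, 13))² = (((-431 + 6*(-3 - 2)²) - 327) + (25 - 1*2))² = (((-431 + 6*(-5)²) - 327) + (25 - 2))² = (((-431 + 6*25) - 327) + 23)² = (((-431 + 150) - 327) + 23)² = ((-281 - 327) + 23)² = (-608 + 23)² = (-585)² = 342225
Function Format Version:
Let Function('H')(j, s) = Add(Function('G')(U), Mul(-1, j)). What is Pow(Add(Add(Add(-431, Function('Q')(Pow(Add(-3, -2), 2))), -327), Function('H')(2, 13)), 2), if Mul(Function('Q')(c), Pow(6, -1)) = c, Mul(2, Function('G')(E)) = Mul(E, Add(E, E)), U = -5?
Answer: 342225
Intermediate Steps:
Function('G')(E) = Pow(E, 2) (Function('G')(E) = Mul(Rational(1, 2), Mul(E, Add(E, E))) = Mul(Rational(1, 2), Mul(E, Mul(2, E))) = Mul(Rational(1, 2), Mul(2, Pow(E, 2))) = Pow(E, 2))
Function('Q')(c) = Mul(6, c)
Function('H')(j, s) = Add(25, Mul(-1, j)) (Function('H')(j, s) = Add(Pow(-5, 2), Mul(-1, j)) = Add(25, Mul(-1, j)))
Pow(Add(Add(Add(-431, Function('Q')(Pow(Add(-3, -2), 2))), -327), Function('H')(2, 13)), 2) = Pow(Add(Add(Add(-431, Mul(6, Pow(Add(-3, -2), 2))), -327), Add(25, Mul(-1, 2))), 2) = Pow(Add(Add(Add(-431, Mul(6, Pow(-5, 2))), -327), Add(25, -2)), 2) = Pow(Add(Add(Add(-431, Mul(6, 25)), -327), 23), 2) = Pow(Add(Add(Add(-431, 150), -327), 23), 2) = Pow(Add(Add(-281, -327), 23), 2) = Pow(Add(-608, 23), 2) = Pow(-585, 2) = 342225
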